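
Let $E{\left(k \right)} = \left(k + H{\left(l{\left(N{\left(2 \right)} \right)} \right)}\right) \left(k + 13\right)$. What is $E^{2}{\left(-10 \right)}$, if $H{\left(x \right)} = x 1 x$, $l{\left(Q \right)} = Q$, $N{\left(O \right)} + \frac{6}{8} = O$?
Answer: $\frac{164025}{256} \approx 640.72$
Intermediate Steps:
$N{\left(O \right)} = - \frac{3}{4} + O$
$H{\left(x \right)} = x^{2}$ ($H{\left(x \right)} = x x = x^{2}$)
$E{\left(k \right)} = \left(13 + k\right) \left(\frac{25}{16} + k\right)$ ($E{\left(k \right)} = \left(k + \left(- \frac{3}{4} + 2\right)^{2}\right) \left(k + 13\right) = \left(k + \left(\frac{5}{4}\right)^{2}\right) \left(13 + k\right) = \left(k + \frac{25}{16}\right) \left(13 + k\right) = \left(\frac{25}{16} + k\right) \left(13 + k\right) = \left(13 + k\right) \left(\frac{25}{16} + k\right)$)
$E^{2}{\left(-10 \right)} = \left(\frac{325}{16} + \left(-10\right)^{2} + \frac{233}{16} \left(-10\right)\right)^{2} = \left(\frac{325}{16} + 100 - \frac{1165}{8}\right)^{2} = \left(- \frac{405}{16}\right)^{2} = \frac{164025}{256}$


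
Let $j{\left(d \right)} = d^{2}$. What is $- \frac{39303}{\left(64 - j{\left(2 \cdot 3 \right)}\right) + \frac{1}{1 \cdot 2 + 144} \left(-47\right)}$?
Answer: $- \frac{637582}{449} \approx -1420.0$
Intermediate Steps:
$- \frac{39303}{\left(64 - j{\left(2 \cdot 3 \right)}\right) + \frac{1}{1 \cdot 2 + 144} \left(-47\right)} = - \frac{39303}{\left(64 - \left(2 \cdot 3\right)^{2}\right) + \frac{1}{1 \cdot 2 + 144} \left(-47\right)} = - \frac{39303}{\left(64 - 6^{2}\right) + \frac{1}{2 + 144} \left(-47\right)} = - \frac{39303}{\left(64 - 36\right) + \frac{1}{146} \left(-47\right)} = - \frac{39303}{28 - \frac{47}{146}} = - \frac{39303}{\frac{4041}{146}} = \left(-39303\right) \frac{146}{4041} = - \frac{637582}{449}$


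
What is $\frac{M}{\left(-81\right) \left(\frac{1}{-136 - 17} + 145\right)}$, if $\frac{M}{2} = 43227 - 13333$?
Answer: $- \frac{254099}{49914} \approx -5.0907$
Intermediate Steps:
$M = 59788$ ($M = 2 \left(43227 - 13333\right) = 2 \cdot 29894 = 59788$)
$\frac{M}{\left(-81\right) \left(\frac{1}{-136 - 17} + 145\right)} = \frac{59788}{\left(-81\right) \left(\frac{1}{-136 - 17} + 145\right)} = \frac{59788}{\left(-81\right) \left(\frac{1}{-153} + 145\right)} = \frac{59788}{\left(-81\right) \left(- \frac{1}{153} + 145\right)} = \frac{59788}{\left(-81\right) \frac{22184}{153}} = \frac{59788}{- \frac{199656}{17}} = 59788 \left(- \frac{17}{199656}\right) = - \frac{254099}{49914}$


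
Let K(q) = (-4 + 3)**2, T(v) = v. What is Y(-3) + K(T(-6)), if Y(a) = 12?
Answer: 13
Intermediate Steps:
K(q) = 1 (K(q) = (-1)**2 = 1)
Y(-3) + K(T(-6)) = 12 + 1 = 13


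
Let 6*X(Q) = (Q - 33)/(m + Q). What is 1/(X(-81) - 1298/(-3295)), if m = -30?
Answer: 365745/206683 ≈ 1.7696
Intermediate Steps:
X(Q) = (-33 + Q)/(6*(-30 + Q)) (X(Q) = ((Q - 33)/(-30 + Q))/6 = ((-33 + Q)/(-30 + Q))/6 = (-33 + Q)/(6*(-30 + Q)))
1/(X(-81) - 1298/(-3295)) = 1/((-33 - 81)/(6*(-30 - 81)) - 1298/(-3295)) = 1/((1/6)*(-114)/(-111) - 1298*(-1/3295)) = 1/((1/6)*(-1/111)*(-114) + 1298/3295) = 1/(19/111 + 1298/3295) = 1/(206683/365745) = 365745/206683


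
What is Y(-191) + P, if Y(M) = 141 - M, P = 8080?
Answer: 8412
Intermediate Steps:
Y(-191) + P = (141 - 1*(-191)) + 8080 = (141 + 191) + 8080 = 332 + 8080 = 8412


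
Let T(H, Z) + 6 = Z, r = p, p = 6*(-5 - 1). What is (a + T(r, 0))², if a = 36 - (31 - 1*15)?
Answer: 196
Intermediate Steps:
p = -36 (p = 6*(-6) = -36)
r = -36
T(H, Z) = -6 + Z
a = 20 (a = 36 - (31 - 15) = 36 - 1*16 = 36 - 16 = 20)
(a + T(r, 0))² = (20 + (-6 + 0))² = (20 - 6)² = 14² = 196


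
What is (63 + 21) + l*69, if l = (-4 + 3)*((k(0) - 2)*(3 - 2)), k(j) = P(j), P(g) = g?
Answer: 222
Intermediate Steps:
k(j) = j
l = 2 (l = (-4 + 3)*((0 - 2)*(3 - 2)) = -(-2) = -1*(-2) = 2)
(63 + 21) + l*69 = (63 + 21) + 2*69 = 84 + 138 = 222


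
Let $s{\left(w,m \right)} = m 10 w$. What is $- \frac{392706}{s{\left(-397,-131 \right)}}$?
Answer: $- \frac{196353}{260035} \approx -0.7551$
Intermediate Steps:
$s{\left(w,m \right)} = 10 m w$
$- \frac{392706}{s{\left(-397,-131 \right)}} = - \frac{392706}{10 \left(-131\right) \left(-397\right)} = - \frac{392706}{520070} = \left(-392706\right) \frac{1}{520070} = - \frac{196353}{260035}$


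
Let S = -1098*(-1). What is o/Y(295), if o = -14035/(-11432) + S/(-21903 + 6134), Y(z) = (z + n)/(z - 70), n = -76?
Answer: 15657418425/13159798184 ≈ 1.1898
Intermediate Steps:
S = 1098
Y(z) = (-76 + z)/(-70 + z) (Y(z) = (z - 76)/(z - 70) = (-76 + z)/(-70 + z))
o = 208765579/180271208 (o = -14035/(-11432) + 1098/(-21903 + 6134) = -14035*(-1/11432) + 1098/(-15769) = 14035/11432 + 1098*(-1/15769) = 14035/11432 - 1098/15769 = 208765579/180271208 ≈ 1.1581)
o/Y(295) = 208765579/(180271208*(((-76 + 295)/(-70 + 295)))) = 208765579/(180271208*((219/225))) = 208765579/(180271208*(((1/225)*219))) = 208765579/(180271208*(73/75)) = (208765579/180271208)*(75/73) = 15657418425/13159798184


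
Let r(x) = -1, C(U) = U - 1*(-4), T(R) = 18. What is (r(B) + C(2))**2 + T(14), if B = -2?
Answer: 43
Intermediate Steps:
C(U) = 4 + U (C(U) = U + 4 = 4 + U)
(r(B) + C(2))**2 + T(14) = (-1 + (4 + 2))**2 + 18 = (-1 + 6)**2 + 18 = 5**2 + 18 = 25 + 18 = 43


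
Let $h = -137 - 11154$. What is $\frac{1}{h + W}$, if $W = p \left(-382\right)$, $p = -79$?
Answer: $\frac{1}{18887} \approx 5.2946 \cdot 10^{-5}$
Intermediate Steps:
$W = 30178$ ($W = \left(-79\right) \left(-382\right) = 30178$)
$h = -11291$ ($h = -137 - 11154 = -11291$)
$\frac{1}{h + W} = \frac{1}{-11291 + 30178} = \frac{1}{18887}$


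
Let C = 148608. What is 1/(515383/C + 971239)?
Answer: 148608/144334400695 ≈ 1.0296e-6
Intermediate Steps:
1/(515383/C + 971239) = 1/(515383/148608 + 971239) = 1/(144334400695/148608) = 148608/144334400695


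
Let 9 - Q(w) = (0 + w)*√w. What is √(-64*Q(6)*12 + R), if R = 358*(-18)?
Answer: 6*√(-371 + 128*√6) ≈ 45.484*I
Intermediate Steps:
Q(w) = 9 - w^(3/2) (Q(w) = 9 - (0 + w)*√w = 9 - w*√w = 9 - w^(3/2))
R = -6444
√(-64*Q(6)*12 + R) = √(-64*(9 - 6^(3/2))*12 - 6444) = √(-64*(9 - 6*√6)*12 - 6444) = √((-576 + 384*√6)*12 - 6444) = √((-6912 + 4608*√6) - 6444) = √(-13356 + 4608*√6)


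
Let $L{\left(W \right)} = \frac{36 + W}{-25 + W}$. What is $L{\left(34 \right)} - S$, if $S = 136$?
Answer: $- \frac{1154}{9} \approx -128.22$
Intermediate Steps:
$L{\left(W \right)} = \frac{36 + W}{-25 + W}$
$L{\left(34 \right)} - S = \frac{36 + 34}{-25 + 34} - 136 = \frac{1}{9} \cdot 70 - 136 = \frac{70}{9} - 136 = - \frac{1154}{9}$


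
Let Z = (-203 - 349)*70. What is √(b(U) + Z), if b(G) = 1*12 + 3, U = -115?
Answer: 5*I*√1545 ≈ 196.53*I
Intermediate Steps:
b(G) = 15 (b(G) = 12 + 3 = 15)
Z = -38640 (Z = -552*70 = -38640)
√(b(U) + Z) = √(15 - 38640) = √(-38625) = 5*I*√1545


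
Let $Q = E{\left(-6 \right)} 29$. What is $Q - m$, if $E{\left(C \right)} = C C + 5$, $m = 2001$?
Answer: $-812$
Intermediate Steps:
$E{\left(C \right)} = 5 + C^{2}$ ($E{\left(C \right)} = C^{2} + 5 = 5 + C^{2}$)
$Q = 1189$ ($Q = \left(5 + \left(-6\right)^{2}\right) 29 = \left(5 + 36\right) 29 = 41 \cdot 29 = 1189$)
$Q - m = 1189 - 2001 = -812$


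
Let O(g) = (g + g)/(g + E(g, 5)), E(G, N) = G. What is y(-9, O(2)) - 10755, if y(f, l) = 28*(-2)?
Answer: -10811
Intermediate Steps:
O(g) = 1 (O(g) = (g + g)/(g + g) = (2*g)/((2*g)) = (2*g)*(1/(2*g)) = 1)
y(f, l) = -56
y(-9, O(2)) - 10755 = -56 - 10755 = -10811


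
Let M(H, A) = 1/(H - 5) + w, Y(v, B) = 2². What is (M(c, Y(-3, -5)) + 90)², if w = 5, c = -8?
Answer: 1522756/169 ≈ 9010.4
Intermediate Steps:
Y(v, B) = 4
M(H, A) = 5 + 1/(-5 + H) (M(H, A) = 1/(H - 5) + 5 = 1/(-5 + H) + 5 = 5 + 1/(-5 + H))
(M(c, Y(-3, -5)) + 90)² = ((-24 + 5*(-8))/(-5 - 8) + 90)² = ((-24 - 40)/(-13) + 90)² = (-1/13*(-64) + 90)² = (64/13 + 90)² = (1234/13)² = 1522756/169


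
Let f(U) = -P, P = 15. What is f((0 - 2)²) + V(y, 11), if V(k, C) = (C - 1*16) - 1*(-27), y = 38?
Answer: 7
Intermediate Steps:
f(U) = -15 (f(U) = -1*15 = -15)
V(k, C) = 11 + C (V(k, C) = (C - 16) + 27 = (-16 + C) + 27 = 11 + C)
f((0 - 2)²) + V(y, 11) = -15 + (11 + 11) = -15 + 22 = 7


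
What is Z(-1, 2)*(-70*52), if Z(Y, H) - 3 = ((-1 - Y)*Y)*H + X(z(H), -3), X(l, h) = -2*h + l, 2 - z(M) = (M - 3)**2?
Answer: -36400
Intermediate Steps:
z(M) = 2 - (-3 + M)**2 (z(M) = 2 - (M - 3)**2 = 2 - (-3 + M)**2)
X(l, h) = l - 2*h
Z(Y, H) = 11 - (-3 + H)**2 + H*Y*(-1 - Y) (Z(Y, H) = 3 + (((-1 - Y)*Y)*H + ((2 - (-3 + H)**2) - 2*(-3))) = 3 + ((Y*(-1 - Y))*H + ((2 - (-3 + H)**2) + 6)) = 3 + (H*Y*(-1 - Y) + (8 - (-3 + H)**2)) = 3 + (8 - (-3 + H)**2 + H*Y*(-1 - Y)) = 11 - (-3 + H)**2 + H*Y*(-1 - Y))
Z(-1, 2)*(-70*52) = (11 - (-3 + 2)**2 - 1*2*(-1) - 1*2*(-1)**2)*(-70*52) = (11 - 1*(-1)**2 + 2 - 1*2*1)*(-3640) = (11 - 1*1 + 2 - 2)*(-3640) = (11 - 1 + 2 - 2)*(-3640) = 10*(-3640) = -36400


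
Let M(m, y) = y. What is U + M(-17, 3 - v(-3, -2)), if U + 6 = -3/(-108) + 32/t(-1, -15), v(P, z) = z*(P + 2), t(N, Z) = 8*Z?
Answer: -943/180 ≈ -5.2389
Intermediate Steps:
v(P, z) = z*(2 + P)
U = -1123/180 (U = -6 + (-3/(-108) + 32/((8*(-15)))) = -6 + (-3*(-1/108) + 32/(-120)) = -6 + (1/36 + 32*(-1/120)) = -6 + (1/36 - 4/15) = -6 - 43/180 = -1123/180 ≈ -6.2389)
U + M(-17, 3 - v(-3, -2)) = -1123/180 + (3 - (-2)*(2 - 3)) = -1123/180 + (3 - (-2)*(-1)) = -1123/180 + (3 - 1*2) = -1123/180 + (3 - 2) = -1123/180 + 1 = -943/180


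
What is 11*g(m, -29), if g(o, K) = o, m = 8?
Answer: 88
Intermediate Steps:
11*g(m, -29) = 11*8 = 88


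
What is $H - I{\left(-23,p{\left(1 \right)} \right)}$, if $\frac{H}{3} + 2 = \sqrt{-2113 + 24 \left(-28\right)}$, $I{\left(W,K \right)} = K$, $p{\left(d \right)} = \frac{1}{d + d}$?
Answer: $- \frac{13}{2} + 3 i \sqrt{2785} \approx -6.5 + 158.32 i$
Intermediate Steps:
$p{\left(d \right)} = \frac{1}{2 d}$
$H = -6 + 3 i \sqrt{2785}$ ($H = -6 + 3 \sqrt{-2113 + 24 \left(-28\right)} = -6 + 3 \sqrt{-2113 - 672} = -6 + 3 \sqrt{-2785} = -6 + 3 i \sqrt{2785} \approx -6.0 + 158.32 i$)
$H - I{\left(-23,p{\left(1 \right)} \right)} = \left(-6 + 3 i \sqrt{2785}\right) - \frac{1}{2 \cdot 1} = \left(-6 + 3 i \sqrt{2785}\right) - \frac{1}{2} \cdot 1 = \left(-6 + 3 i \sqrt{2785}\right) - \frac{1}{2} = - \frac{13}{2} + 3 i \sqrt{2785}$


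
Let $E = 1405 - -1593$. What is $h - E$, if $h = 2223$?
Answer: $-775$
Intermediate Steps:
$E = 2998$ ($E = 1405 + 1593 = 2998$)
$h - E = 2223 - 2998 = -775$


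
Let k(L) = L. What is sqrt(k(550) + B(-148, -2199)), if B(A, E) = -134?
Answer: 4*sqrt(26) ≈ 20.396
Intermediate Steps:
sqrt(k(550) + B(-148, -2199)) = sqrt(550 - 134) = sqrt(416) = 4*sqrt(26)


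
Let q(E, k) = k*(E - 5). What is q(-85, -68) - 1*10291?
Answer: -4171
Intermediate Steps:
q(E, k) = k*(-5 + E)
q(-85, -68) - 1*10291 = -68*(-5 - 85) - 1*10291 = -68*(-90) - 10291 = 6120 - 10291 = -4171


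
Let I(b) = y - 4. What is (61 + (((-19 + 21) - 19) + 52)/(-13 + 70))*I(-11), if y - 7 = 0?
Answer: 3512/19 ≈ 184.84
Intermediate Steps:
y = 7 (y = 7 + 0 = 7)
I(b) = 3 (I(b) = 7 - 4 = 3)
(61 + (((-19 + 21) - 19) + 52)/(-13 + 70))*I(-11) = (61 + (((-19 + 21) - 19) + 52)/(-13 + 70))*3 = (61 + ((2 - 19) + 52)/57)*3 = (61 + (-17 + 52)*(1/57))*3 = (61 + 35*(1/57))*3 = (61 + 35/57)*3 = (3512/57)*3 = 3512/19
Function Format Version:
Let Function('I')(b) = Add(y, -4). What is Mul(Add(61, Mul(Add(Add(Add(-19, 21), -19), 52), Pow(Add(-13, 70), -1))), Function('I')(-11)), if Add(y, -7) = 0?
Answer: Rational(3512, 19) ≈ 184.84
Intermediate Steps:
y = 7 (y = Add(7, 0) = 7)
Function('I')(b) = 3 (Function('I')(b) = Add(7, -4) = 3)
Mul(Add(61, Mul(Add(Add(Add(-19, 21), -19), 52), Pow(Add(-13, 70), -1))), Function('I')(-11)) = Mul(Add(61, Mul(Add(Add(Add(-19, 21), -19), 52), Pow(Add(-13, 70), -1))), 3) = Mul(Add(61, Mul(Add(Add(2, -19), 52), Pow(57, -1))), 3) = Mul(Add(61, Mul(Add(-17, 52), Rational(1, 57))), 3) = Mul(Add(61, Mul(35, Rational(1, 57))), 3) = Mul(Add(61, Rational(35, 57)), 3) = Mul(Rational(3512, 57), 3) = Rational(3512, 19)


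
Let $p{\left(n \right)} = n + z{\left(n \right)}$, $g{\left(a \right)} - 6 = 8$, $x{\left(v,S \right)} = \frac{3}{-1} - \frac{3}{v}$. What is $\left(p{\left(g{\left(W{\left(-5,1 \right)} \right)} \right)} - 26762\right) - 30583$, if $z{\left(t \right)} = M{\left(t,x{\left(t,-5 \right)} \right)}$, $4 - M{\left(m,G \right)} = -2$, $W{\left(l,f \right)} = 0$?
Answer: $-57325$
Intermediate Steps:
$x{\left(v,S \right)} = -3 - \frac{3}{v}$ ($x{\left(v,S \right)} = 3 \left(-1\right) - \frac{3}{v} = -3 - \frac{3}{v}$)
$M{\left(m,G \right)} = 6$ ($M{\left(m,G \right)} = 4 - -2 = 4 + 2 = 6$)
$z{\left(t \right)} = 6$
$g{\left(a \right)} = 14$ ($g{\left(a \right)} = 6 + 8 = 14$)
$p{\left(n \right)} = 6 + n$ ($p{\left(n \right)} = n + 6 = 6 + n$)
$\left(p{\left(g{\left(W{\left(-5,1 \right)} \right)} \right)} - 26762\right) - 30583 = \left(\left(6 + 14\right) - 26762\right) - 30583 = \left(20 - 26762\right) - 30583 = -26742 - 30583 = -57325$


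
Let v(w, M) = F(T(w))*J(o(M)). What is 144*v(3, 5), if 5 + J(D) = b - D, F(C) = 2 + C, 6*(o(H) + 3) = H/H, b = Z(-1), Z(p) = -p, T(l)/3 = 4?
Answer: -2352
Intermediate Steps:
T(l) = 12 (T(l) = 3*4 = 12)
b = 1 (b = -1*(-1) = 1)
o(H) = -17/6 (o(H) = -3 + (H/H)/6 = -3 + (1/6)*1 = -3 + 1/6 = -17/6)
J(D) = -4 - D (J(D) = -5 + (1 - D) = -4 - D)
v(w, M) = -49/3 (v(w, M) = (2 + 12)*(-4 - 1*(-17/6)) = 14*(-4 + 17/6) = 14*(-7/6) = -49/3)
144*v(3, 5) = 144*(-49/3) = -2352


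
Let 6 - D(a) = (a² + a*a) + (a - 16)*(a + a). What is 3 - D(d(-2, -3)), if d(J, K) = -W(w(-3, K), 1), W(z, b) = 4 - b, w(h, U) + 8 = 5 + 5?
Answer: 129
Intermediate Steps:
w(h, U) = 2 (w(h, U) = -8 + (5 + 5) = -8 + 10 = 2)
d(J, K) = -3 (d(J, K) = -(4 - 1*1) = -(4 - 1) = -1*3 = -3)
D(a) = 6 - 2*a² - 2*a*(-16 + a) (D(a) = 6 - ((a² + a*a) + (a - 16)*(a + a)) = 6 - ((a² + a²) + (-16 + a)*(2*a)) = 6 - (2*a² + 2*a*(-16 + a)) = 6 + (-2*a² - 2*a*(-16 + a)) = 6 - 2*a² - 2*a*(-16 + a))
3 - D(d(-2, -3)) = 3 - (6 - 4*(-3)² + 32*(-3)) = 3 - (6 - 4*9 - 96) = 3 - (6 - 36 - 96) = 3 - 1*(-126) = 3 + 126 = 129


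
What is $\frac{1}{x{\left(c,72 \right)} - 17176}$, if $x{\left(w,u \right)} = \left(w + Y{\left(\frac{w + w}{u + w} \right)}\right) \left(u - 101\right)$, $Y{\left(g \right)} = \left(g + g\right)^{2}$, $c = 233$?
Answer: $- \frac{93025}{2251557421} \approx -4.1316 \cdot 10^{-5}$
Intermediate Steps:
$Y{\left(g \right)} = 4 g^{2}$ ($Y{\left(g \right)} = \left(2 g\right)^{2} = 4 g^{2}$)
$x{\left(w,u \right)} = \left(-101 + u\right) \left(w + \frac{16 w^{2}}{\left(u + w\right)^{2}}\right)$ ($x{\left(w,u \right)} = \left(w + 4 \left(\frac{w + w}{u + w}\right)^{2}\right) \left(u - 101\right) = \left(w + 4 \left(\frac{2 w}{u + w}\right)^{2}\right) \left(-101 + u\right) = \left(w + 4 \frac{4 w^{2}}{\left(u + w\right)^{2}}\right) \left(-101 + u\right) = \left(w + \frac{16 w^{2}}{\left(u + w\right)^{2}}\right) \left(-101 + u\right) = \left(-101 + u\right) \left(w + \frac{16 w^{2}}{\left(u + w\right)^{2}}\right)$)
$\frac{1}{x{\left(c,72 \right)} - 17176} = \frac{1}{\frac{233 \left(\left(-1616\right) 233 + \left(72 + 233\right)^{2} \left(-101 + 72\right) + 16 \cdot 72 \cdot 233\right)}{\left(72 + 233\right)^{2}} - 17176} = \frac{1}{\frac{233 \left(-376528 + 305^{2} \left(-29\right) + 268416\right)}{93025} - 17176} = \frac{1}{233 \cdot \frac{1}{93025} \left(-376528 + 93025 \left(-29\right) + 268416\right) - 17176} = \frac{1}{233 \cdot \frac{1}{93025} \left(-376528 - 2697725 + 268416\right) - 17176} = \frac{1}{233 \cdot \frac{1}{93025} \left(-2805837\right) - 17176} = \frac{1}{- \frac{653760021}{93025} - 17176} = \frac{1}{- \frac{2251557421}{93025}} = - \frac{93025}{2251557421}$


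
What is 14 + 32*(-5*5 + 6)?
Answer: -594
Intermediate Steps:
14 + 32*(-5*5 + 6) = 14 + 32*(-25 + 6) = 14 + 32*(-19) = 14 - 608 = -594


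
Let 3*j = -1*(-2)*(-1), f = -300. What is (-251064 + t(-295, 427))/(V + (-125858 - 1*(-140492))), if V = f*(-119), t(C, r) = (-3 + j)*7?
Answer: -753269/151002 ≈ -4.9885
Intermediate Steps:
j = -2/3 (j = (-1*(-2)*(-1))/3 = (2*(-1))/3 = (1/3)*(-2) = -2/3 ≈ -0.66667)
t(C, r) = -77/3 (t(C, r) = (-3 - 2/3)*7 = -11/3*7 = -77/3)
V = 35700 (V = -300*(-119) = 35700)
(-251064 + t(-295, 427))/(V + (-125858 - 1*(-140492))) = (-251064 - 77/3)/(35700 + (-125858 - 1*(-140492))) = -753269/(3*(35700 + (-125858 + 140492))) = -753269/(3*(35700 + 14634)) = -753269/3/50334 = -753269/3*1/50334 = -753269/151002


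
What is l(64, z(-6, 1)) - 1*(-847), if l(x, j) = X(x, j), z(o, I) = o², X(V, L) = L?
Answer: 883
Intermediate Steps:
l(x, j) = j
l(64, z(-6, 1)) - 1*(-847) = (-6)² - 1*(-847) = 36 + 847 = 883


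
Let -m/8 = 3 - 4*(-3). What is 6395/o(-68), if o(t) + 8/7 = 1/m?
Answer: -5371800/967 ≈ -5555.1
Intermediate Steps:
m = -120 (m = -8*(3 - 4*(-3)) = -8*(3 + 12) = -8*15 = -120)
o(t) = -967/840 (o(t) = -8/7 + 1/(-120) = -8/7 - 1/120 = -967/840)
6395/o(-68) = 6395/(-967/840) = 6395*(-840/967) = -5371800/967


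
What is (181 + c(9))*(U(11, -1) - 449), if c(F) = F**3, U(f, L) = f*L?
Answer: -418600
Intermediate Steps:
U(f, L) = L*f
(181 + c(9))*(U(11, -1) - 449) = (181 + 9**3)*(-1*11 - 449) = (181 + 729)*(-11 - 449) = 910*(-460) = -418600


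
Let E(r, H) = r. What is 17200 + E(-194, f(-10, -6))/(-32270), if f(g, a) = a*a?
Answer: 277522097/16135 ≈ 17200.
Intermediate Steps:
f(g, a) = a**2
17200 + E(-194, f(-10, -6))/(-32270) = 17200 - 194/(-32270) = 17200 - 194*(-1/32270) = 17200 + 97/16135 = 277522097/16135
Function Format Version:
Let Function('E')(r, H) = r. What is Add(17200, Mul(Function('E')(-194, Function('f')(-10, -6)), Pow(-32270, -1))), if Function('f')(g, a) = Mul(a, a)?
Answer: Rational(277522097, 16135) ≈ 17200.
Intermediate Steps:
Function('f')(g, a) = Pow(a, 2)
Add(17200, Mul(Function('E')(-194, Function('f')(-10, -6)), Pow(-32270, -1))) = Add(17200, Mul(-194, Pow(-32270, -1))) = Add(17200, Mul(-194, Rational(-1, 32270))) = Add(17200, Rational(97, 16135)) = Rational(277522097, 16135)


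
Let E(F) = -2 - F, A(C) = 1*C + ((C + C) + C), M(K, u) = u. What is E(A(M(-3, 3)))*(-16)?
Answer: 224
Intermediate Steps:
A(C) = 4*C (A(C) = C + (2*C + C) = C + 3*C = 4*C)
E(A(M(-3, 3)))*(-16) = (-2 - 4*3)*(-16) = (-2 - 1*12)*(-16) = (-2 - 12)*(-16) = -14*(-16) = 224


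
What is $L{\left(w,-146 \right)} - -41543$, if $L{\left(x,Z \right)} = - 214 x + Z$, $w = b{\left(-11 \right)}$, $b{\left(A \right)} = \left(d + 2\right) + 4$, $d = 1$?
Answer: $39899$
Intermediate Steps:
$b{\left(A \right)} = 7$ ($b{\left(A \right)} = \left(1 + 2\right) + 4 = 3 + 4 = 7$)
$w = 7$
$L{\left(x,Z \right)} = Z - 214 x$
$L{\left(w,-146 \right)} - -41543 = \left(-146 - 1498\right) - -41543 = \left(-146 - 1498\right) + 41543 = -1644 + 41543 = 39899$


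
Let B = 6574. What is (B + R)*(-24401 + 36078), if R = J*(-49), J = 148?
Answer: -7917006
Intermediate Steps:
R = -7252 (R = 148*(-49) = -7252)
(B + R)*(-24401 + 36078) = (6574 - 7252)*(-24401 + 36078) = -678*11677 = -7917006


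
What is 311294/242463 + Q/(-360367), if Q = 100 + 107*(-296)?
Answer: 119835126734/87375663921 ≈ 1.3715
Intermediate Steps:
Q = -31572 (Q = 100 - 31672 = -31572)
311294/242463 + Q/(-360367) = 311294/242463 - 31572/(-360367) = 311294*(1/242463) - 31572*(-1/360367) = 311294/242463 + 31572/360367 = 119835126734/87375663921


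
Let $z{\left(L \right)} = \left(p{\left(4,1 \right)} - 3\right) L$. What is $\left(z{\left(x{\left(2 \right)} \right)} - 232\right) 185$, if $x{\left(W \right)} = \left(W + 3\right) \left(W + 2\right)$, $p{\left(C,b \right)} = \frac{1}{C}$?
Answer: $-53095$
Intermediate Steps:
$x{\left(W \right)} = \left(2 + W\right) \left(3 + W\right)$ ($x{\left(W \right)} = \left(3 + W\right) \left(2 + W\right) = \left(2 + W\right) \left(3 + W\right)$)
$z{\left(L \right)} = - \frac{11 L}{4}$ ($z{\left(L \right)} = \left(\frac{1}{4} - 3\right) L = - \frac{11 L}{4}$)
$\left(z{\left(x{\left(2 \right)} \right)} - 232\right) 185 = \left(- \frac{11 \left(6 + 2^{2} + 5 \cdot 2\right)}{4} - 232\right) 185 = \left(- \frac{11 \left(6 + 4 + 10\right)}{4} - 232\right) 185 = \left(\left(- \frac{11}{4}\right) 20 - 232\right) 185 = \left(-55 - 232\right) 185 = \left(-287\right) 185 = -53095$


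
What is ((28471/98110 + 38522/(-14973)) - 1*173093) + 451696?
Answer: 409264740863953/1469001030 ≈ 2.7860e+5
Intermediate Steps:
((28471/98110 + 38522/(-14973)) - 1*173093) + 451696 = ((28471*(1/98110) + 38522*(-1/14973)) - 173093) + 451696 = ((28471/98110 - 38522/14973) - 173093) + 451696 = (-3353097137/1469001030 - 173093) + 451696 = -254277148382927/1469001030 + 451696 = 409264740863953/1469001030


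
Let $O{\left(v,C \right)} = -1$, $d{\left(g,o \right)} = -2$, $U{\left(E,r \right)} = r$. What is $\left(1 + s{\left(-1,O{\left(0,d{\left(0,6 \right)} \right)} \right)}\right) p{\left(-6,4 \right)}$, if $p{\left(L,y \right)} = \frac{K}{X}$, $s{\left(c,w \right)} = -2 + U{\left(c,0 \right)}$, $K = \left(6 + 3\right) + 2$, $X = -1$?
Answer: $11$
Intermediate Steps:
$K = 11$ ($K = 9 + 2 = 11$)
$s{\left(c,w \right)} = -2$ ($s{\left(c,w \right)} = -2 + 0 = -2$)
$p{\left(L,y \right)} = -11$ ($p{\left(L,y \right)} = \frac{11}{-1} = 11 \left(-1\right) = -11$)
$\left(1 + s{\left(-1,O{\left(0,d{\left(0,6 \right)} \right)} \right)}\right) p{\left(-6,4 \right)} = \left(1 - 2\right) \left(-11\right) = \left(-1\right) \left(-11\right) = 11$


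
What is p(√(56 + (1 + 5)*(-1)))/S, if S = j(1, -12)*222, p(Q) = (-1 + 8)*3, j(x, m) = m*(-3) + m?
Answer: 7/1776 ≈ 0.0039414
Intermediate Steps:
j(x, m) = -2*m (j(x, m) = -3*m + m = -2*m)
p(Q) = 21 (p(Q) = 7*3 = 21)
S = 5328 (S = -2*(-12)*222 = 24*222 = 5328)
p(√(56 + (1 + 5)*(-1)))/S = 21/5328 = 21*(1/5328) = 7/1776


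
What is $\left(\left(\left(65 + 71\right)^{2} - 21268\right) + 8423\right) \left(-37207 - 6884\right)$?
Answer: $-249158241$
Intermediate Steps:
$\left(\left(\left(65 + 71\right)^{2} - 21268\right) + 8423\right) \left(-37207 - 6884\right) = \left(\left(136^{2} - 21268\right) + 8423\right) \left(-44091\right) = \left(\left(18496 - 21268\right) + 8423\right) \left(-44091\right) = \left(-2772 + 8423\right) \left(-44091\right) = 5651 \left(-44091\right) = -249158241$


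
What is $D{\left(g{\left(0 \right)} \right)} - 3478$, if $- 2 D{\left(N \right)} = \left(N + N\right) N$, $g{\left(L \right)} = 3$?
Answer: $-3487$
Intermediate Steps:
$D{\left(N \right)} = - N^{2}$ ($D{\left(N \right)} = - \frac{\left(N + N\right) N}{2} = - \frac{2 N N}{2} = - \frac{2 N^{2}}{2} = - N^{2}$)
$D{\left(g{\left(0 \right)} \right)} - 3478 = - 3^{2} - 3478 = \left(-1\right) 9 - 3478 = -9 - 3478 = -3487$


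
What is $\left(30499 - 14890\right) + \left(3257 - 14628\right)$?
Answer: $4238$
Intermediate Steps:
$\left(30499 - 14890\right) + \left(3257 - 14628\right) = 15609 - 11371 = 4238$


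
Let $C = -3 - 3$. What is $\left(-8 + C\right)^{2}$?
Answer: $196$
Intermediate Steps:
$C = -6$
$\left(-8 + C\right)^{2} = \left(-8 - 6\right)^{2} = \left(-14\right)^{2} = 196$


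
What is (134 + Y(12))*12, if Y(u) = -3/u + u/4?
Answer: 1641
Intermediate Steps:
Y(u) = -3/u + u/4 (Y(u) = -3/u + u*(1/4) = -3/u + u/4)
(134 + Y(12))*12 = (134 + (-3/12 + (1/4)*12))*12 = (134 + (-3*1/12 + 3))*12 = (134 + (-1/4 + 3))*12 = (134 + 11/4)*12 = (547/4)*12 = 1641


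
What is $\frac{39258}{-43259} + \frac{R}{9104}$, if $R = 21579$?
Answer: $\frac{576081129}{393829936} \approx 1.4628$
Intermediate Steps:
$\frac{39258}{-43259} + \frac{R}{9104} = \frac{39258}{-43259} + \frac{21579}{9104} = 39258 \left(- \frac{1}{43259}\right) + 21579 \cdot \frac{1}{9104} = - \frac{39258}{43259} + \frac{21579}{9104} = \frac{576081129}{393829936}$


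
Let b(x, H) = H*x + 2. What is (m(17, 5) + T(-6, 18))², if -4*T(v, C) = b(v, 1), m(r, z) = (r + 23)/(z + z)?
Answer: 25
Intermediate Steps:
b(x, H) = 2 + H*x
m(r, z) = (23 + r)/(2*z) (m(r, z) = (23 + r)/((2*z)) = (23 + r)*(1/(2*z)) = (23 + r)/(2*z))
T(v, C) = -½ - v/4 (T(v, C) = -(2 + 1*v)/4 = -(2 + v)/4 = -½ - v/4)
(m(17, 5) + T(-6, 18))² = ((½)*(23 + 17)/5 + (-½ - ¼*(-6)))² = ((½)*(⅕)*40 + (-½ + 3/2))² = (4 + 1)² = 5² = 25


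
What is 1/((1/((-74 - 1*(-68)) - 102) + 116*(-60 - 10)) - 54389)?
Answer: -108/6750973 ≈ -1.5998e-5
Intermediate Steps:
1/((1/((-74 - 1*(-68)) - 102) + 116*(-60 - 10)) - 54389) = 1/((1/((-74 + 68) - 102) + 116*(-70)) - 54389) = 1/((1/(-6 - 102) - 8120) - 54389) = 1/((1/(-108) - 8120) - 54389) = 1/((-1/108 - 8120) - 54389) = 1/(-876961/108 - 54389) = 1/(-6750973/108) = -108/6750973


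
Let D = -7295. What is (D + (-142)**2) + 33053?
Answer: 45922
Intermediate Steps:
(D + (-142)**2) + 33053 = (-7295 + (-142)**2) + 33053 = (-7295 + 20164) + 33053 = 12869 + 33053 = 45922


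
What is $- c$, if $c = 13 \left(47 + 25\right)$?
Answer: $-936$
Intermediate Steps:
$c = 936$ ($c = 13 \cdot 72 = 936$)
$- c = \left(-1\right) 936 = -936$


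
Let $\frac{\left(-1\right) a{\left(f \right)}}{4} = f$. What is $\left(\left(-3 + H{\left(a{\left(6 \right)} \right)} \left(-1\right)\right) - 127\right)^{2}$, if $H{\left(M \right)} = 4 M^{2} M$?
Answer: $3043287556$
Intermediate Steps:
$a{\left(f \right)} = - 4 f$
$H{\left(M \right)} = 4 M^{3}$
$\left(\left(-3 + H{\left(a{\left(6 \right)} \right)} \left(-1\right)\right) - 127\right)^{2} = \left(\left(-3 + 4 \left(\left(-4\right) 6\right)^{3} \left(-1\right)\right) - 127\right)^{2} = \left(\left(-3 + 4 \left(-24\right)^{3} \left(-1\right)\right) - 127\right)^{2} = \left(\left(-3 + 4 \left(-13824\right) \left(-1\right)\right) - 127\right)^{2} = \left(\left(-3 - -55296\right) - 127\right)^{2} = \left(\left(-3 + 55296\right) - 127\right)^{2} = \left(55293 - 127\right)^{2} = 55166^{2} = 3043287556$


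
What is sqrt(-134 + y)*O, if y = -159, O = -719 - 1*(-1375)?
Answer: 656*I*sqrt(293) ≈ 11229.0*I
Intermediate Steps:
O = 656 (O = -719 + 1375 = 656)
sqrt(-134 + y)*O = sqrt(-134 - 159)*656 = sqrt(-293)*656 = (I*sqrt(293))*656 = 656*I*sqrt(293)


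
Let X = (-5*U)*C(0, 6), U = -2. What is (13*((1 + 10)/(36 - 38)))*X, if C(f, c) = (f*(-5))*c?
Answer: 0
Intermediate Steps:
C(f, c) = -5*c*f (C(f, c) = (-5*f)*c = -5*c*f)
X = 0 (X = (-5*(-2))*(-5*6*0) = 10*0 = 0)
(13*((1 + 10)/(36 - 38)))*X = (13*((1 + 10)/(36 - 38)))*0 = (13*(11/(-2)))*0 = (13*(11*(-1/2)))*0 = (13*(-11/2))*0 = -143/2*0 = 0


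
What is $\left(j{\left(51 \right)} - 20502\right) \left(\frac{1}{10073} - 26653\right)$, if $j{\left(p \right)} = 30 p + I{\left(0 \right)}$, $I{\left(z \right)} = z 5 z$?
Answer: $\frac{5093520373296}{10073} \approx 5.0566 \cdot 10^{8}$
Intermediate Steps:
$I{\left(z \right)} = 5 z^{2}$ ($I{\left(z \right)} = 5 z z = 5 z^{2}$)
$j{\left(p \right)} = 30 p$ ($j{\left(p \right)} = 30 p + 5 \cdot 0^{2} = 30 p + 5 \cdot 0 = 30 p + 0 = 30 p$)
$\left(j{\left(51 \right)} - 20502\right) \left(\frac{1}{10073} - 26653\right) = \left(30 \cdot 51 - 20502\right) \left(\frac{1}{10073} - 26653\right) = \left(1530 - 20502\right) \left(\frac{1}{10073} - 26653\right) = - 18972 \left(\frac{1}{10073} - 26653\right) = \left(-18972\right) \left(- \frac{268475668}{10073}\right) = \frac{5093520373296}{10073}$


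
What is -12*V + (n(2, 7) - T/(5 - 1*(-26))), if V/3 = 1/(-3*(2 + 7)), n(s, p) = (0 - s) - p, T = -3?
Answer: -704/93 ≈ -7.5699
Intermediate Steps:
n(s, p) = -p - s (n(s, p) = -s - p = -p - s)
V = -⅑ (V = 3/((-3*(2 + 7))) = 3/((-3*9)) = 3/(-27) = 3*(-1/27) = -⅑ ≈ -0.11111)
-12*V + (n(2, 7) - T/(5 - 1*(-26))) = -12*(-⅑) + ((-1*7 - 1*2) - (-3)/(5 - 1*(-26))) = 4/3 + ((-7 - 2) - (-3)/(5 + 26)) = 4/3 + (-9 - (-3)/31) = 4/3 + (-9 - 1*(-3/31)) = 4/3 + (-9 + 3/31) = 4/3 - 276/31 = -704/93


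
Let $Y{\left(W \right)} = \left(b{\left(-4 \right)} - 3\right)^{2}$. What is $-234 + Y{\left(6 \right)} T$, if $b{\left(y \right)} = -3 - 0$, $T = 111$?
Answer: $3762$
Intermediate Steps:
$b{\left(y \right)} = -3$ ($b{\left(y \right)} = -3 + 0 = -3$)
$Y{\left(W \right)} = 36$ ($Y{\left(W \right)} = \left(-3 - 3\right)^{2} = \left(-6\right)^{2} = 36$)
$-234 + Y{\left(6 \right)} T = -234 + 36 \cdot 111 = -234 + 3996 = 3762$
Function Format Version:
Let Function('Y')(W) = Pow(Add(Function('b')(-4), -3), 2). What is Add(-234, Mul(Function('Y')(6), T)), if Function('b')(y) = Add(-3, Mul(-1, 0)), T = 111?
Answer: 3762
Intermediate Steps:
Function('b')(y) = -3 (Function('b')(y) = Add(-3, 0) = -3)
Function('Y')(W) = 36 (Function('Y')(W) = Pow(Add(-3, -3), 2) = Pow(-6, 2) = 36)
Add(-234, Mul(Function('Y')(6), T)) = Add(-234, Mul(36, 111)) = Add(-234, 3996) = 3762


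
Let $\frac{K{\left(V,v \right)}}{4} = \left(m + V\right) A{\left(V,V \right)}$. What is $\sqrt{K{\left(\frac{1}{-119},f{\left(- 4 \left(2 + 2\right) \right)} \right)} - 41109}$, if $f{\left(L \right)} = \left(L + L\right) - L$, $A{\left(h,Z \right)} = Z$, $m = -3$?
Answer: $\frac{i \sqrt{582143117}}{119} \approx 202.75 i$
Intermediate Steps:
$f{\left(L \right)} = L$ ($f{\left(L \right)} = 2 L - L = L$)
$K{\left(V,v \right)} = 4 V \left(-3 + V\right)$ ($K{\left(V,v \right)} = 4 \left(-3 + V\right) V = 4 V \left(-3 + V\right)$)
$\sqrt{K{\left(\frac{1}{-119},f{\left(- 4 \left(2 + 2\right) \right)} \right)} - 41109} = \sqrt{\frac{4 \left(-3 + \frac{1}{-119}\right)}{-119} - 41109} = \sqrt{4 \left(- \frac{1}{119}\right) \left(-3 - \frac{1}{119}\right) - 41109} = \sqrt{4 \left(- \frac{1}{119}\right) \left(- \frac{358}{119}\right) - 41109} = \sqrt{\frac{1432}{14161} - 41109} = \sqrt{- \frac{582143117}{14161}} = \frac{i \sqrt{582143117}}{119}$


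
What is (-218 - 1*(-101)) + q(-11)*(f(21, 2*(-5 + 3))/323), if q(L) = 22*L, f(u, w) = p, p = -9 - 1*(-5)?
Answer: -36823/323 ≈ -114.00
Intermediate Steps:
p = -4 (p = -9 + 5 = -4)
f(u, w) = -4
(-218 - 1*(-101)) + q(-11)*(f(21, 2*(-5 + 3))/323) = (-218 - 1*(-101)) + (22*(-11))*(-4/323) = (-218 + 101) - (-968)/323 = -117 - 242*(-4/323) = -117 + 968/323 = -36823/323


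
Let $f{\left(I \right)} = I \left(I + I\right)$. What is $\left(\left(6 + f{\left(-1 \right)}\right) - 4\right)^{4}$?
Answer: $256$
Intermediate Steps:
$f{\left(I \right)} = 2 I^{2}$ ($f{\left(I \right)} = I 2 I = 2 I^{2}$)
$\left(\left(6 + f{\left(-1 \right)}\right) - 4\right)^{4} = \left(\left(6 + 2 \left(-1\right)^{2}\right) - 4\right)^{4} = \left(\left(6 + 2 \cdot 1\right) - 4\right)^{4} = \left(\left(6 + 2\right) - 4\right)^{4} = \left(8 - 4\right)^{4} = 4^{4} = 256$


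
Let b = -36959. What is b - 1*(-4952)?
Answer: -32007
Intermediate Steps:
b - 1*(-4952) = -36959 - 1*(-4952) = -36959 + 4952 = -32007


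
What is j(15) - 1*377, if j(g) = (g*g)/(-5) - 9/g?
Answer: -2113/5 ≈ -422.60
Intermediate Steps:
j(g) = -9/g - g**2/5 (j(g) = g**2*(-1/5) - 9/g = -g**2/5 - 9/g = -9/g - g**2/5)
j(15) - 1*377 = (1/5)*(-45 - 1*15**3)/15 - 1*377 = (1/5)*(1/15)*(-45 - 1*3375) - 377 = (1/5)*(1/15)*(-45 - 3375) - 377 = (1/5)*(1/15)*(-3420) - 377 = -228/5 - 377 = -2113/5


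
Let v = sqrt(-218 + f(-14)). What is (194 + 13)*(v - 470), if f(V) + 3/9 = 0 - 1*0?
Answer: -97290 + 69*I*sqrt(1965) ≈ -97290.0 + 3058.7*I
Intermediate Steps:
f(V) = -1/3 (f(V) = -1/3 + (0 - 1*0) = -1/3 + (0 + 0) = -1/3 + 0 = -1/3)
v = I*sqrt(1965)/3 (v = sqrt(-218 - 1/3) = sqrt(-655/3) = I*sqrt(1965)/3 ≈ 14.776*I)
(194 + 13)*(v - 470) = (194 + 13)*(I*sqrt(1965)/3 - 470) = 207*(-470 + I*sqrt(1965)/3) = -97290 + 69*I*sqrt(1965)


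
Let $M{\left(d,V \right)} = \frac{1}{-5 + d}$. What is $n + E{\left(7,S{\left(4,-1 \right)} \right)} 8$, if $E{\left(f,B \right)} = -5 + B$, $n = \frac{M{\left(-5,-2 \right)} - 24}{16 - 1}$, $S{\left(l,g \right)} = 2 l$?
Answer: $\frac{3359}{150} \approx 22.393$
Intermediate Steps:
$n = - \frac{241}{150}$ ($n = \frac{\frac{1}{-5 - 5} - 24}{16 - 1} = \frac{\frac{1}{-10} - 24}{15} = \left(- \frac{1}{10} - 24\right) \frac{1}{15} = \left(- \frac{241}{10}\right) \frac{1}{15} = - \frac{241}{150} \approx -1.6067$)
$n + E{\left(7,S{\left(4,-1 \right)} \right)} 8 = - \frac{241}{150} + \left(-5 + 2 \cdot 4\right) 8 = - \frac{241}{150} + \left(-5 + 8\right) 8 = - \frac{241}{150} + 3 \cdot 8 = - \frac{241}{150} + 24 = \frac{3359}{150}$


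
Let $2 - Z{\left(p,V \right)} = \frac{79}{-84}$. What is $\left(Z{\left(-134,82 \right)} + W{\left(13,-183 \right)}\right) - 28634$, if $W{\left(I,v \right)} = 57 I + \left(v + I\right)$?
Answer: $- \frac{2357045}{84} \approx -28060.0$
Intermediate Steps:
$Z{\left(p,V \right)} = \frac{247}{84}$ ($Z{\left(p,V \right)} = 2 - \frac{79}{-84} = 2 - 79 \left(- \frac{1}{84}\right) = 2 - - \frac{79}{84} = 2 + \frac{79}{84} = \frac{247}{84}$)
$W{\left(I,v \right)} = v + 58 I$ ($W{\left(I,v \right)} = 57 I + \left(I + v\right) = v + 58 I$)
$\left(Z{\left(-134,82 \right)} + W{\left(13,-183 \right)}\right) - 28634 = \left(\frac{247}{84} + \left(-183 + 58 \cdot 13\right)\right) - 28634 = \left(\frac{247}{84} + \left(-183 + 754\right)\right) - 28634 = \left(\frac{247}{84} + 571\right) - 28634 = \frac{48211}{84} - 28634 = - \frac{2357045}{84}$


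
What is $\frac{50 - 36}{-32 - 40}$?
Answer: $- \frac{7}{36} \approx -0.19444$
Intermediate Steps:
$\frac{50 - 36}{-32 - 40} = \frac{1}{-72} \cdot 14 = \left(- \frac{1}{72}\right) 14 = - \frac{7}{36}$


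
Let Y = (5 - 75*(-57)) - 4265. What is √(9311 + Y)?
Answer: √9326 ≈ 96.571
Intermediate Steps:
Y = 15 (Y = (5 + 4275) - 4265 = 4280 - 4265 = 15)
√(9311 + Y) = √(9311 + 15) = √9326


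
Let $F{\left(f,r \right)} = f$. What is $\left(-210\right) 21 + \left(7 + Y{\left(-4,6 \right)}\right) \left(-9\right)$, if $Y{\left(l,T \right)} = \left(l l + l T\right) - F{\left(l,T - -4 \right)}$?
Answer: $-4437$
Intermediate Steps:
$Y{\left(l,T \right)} = l^{2} - l + T l$ ($Y{\left(l,T \right)} = \left(l l + l T\right) - l = \left(l^{2} + T l\right) - l = l^{2} - l + T l$)
$\left(-210\right) 21 + \left(7 + Y{\left(-4,6 \right)}\right) \left(-9\right) = \left(-210\right) 21 + \left(7 - 4 \left(-1 + 6 - 4\right)\right) \left(-9\right) = -4410 + \left(7 - 4\right) \left(-9\right) = -4410 + 3 \left(-9\right) = -4410 - 27 = -4437$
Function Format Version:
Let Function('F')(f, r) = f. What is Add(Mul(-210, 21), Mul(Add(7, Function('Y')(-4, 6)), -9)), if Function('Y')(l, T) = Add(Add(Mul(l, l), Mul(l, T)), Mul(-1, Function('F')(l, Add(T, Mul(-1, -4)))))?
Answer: -4437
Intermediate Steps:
Function('Y')(l, T) = Add(Pow(l, 2), Mul(-1, l), Mul(T, l)) (Function('Y')(l, T) = Add(Add(Mul(l, l), Mul(l, T)), Mul(-1, l)) = Add(Add(Pow(l, 2), Mul(T, l)), Mul(-1, l)) = Add(Pow(l, 2), Mul(-1, l), Mul(T, l)))
Add(Mul(-210, 21), Mul(Add(7, Function('Y')(-4, 6)), -9)) = Add(Mul(-210, 21), Mul(Add(7, Mul(-4, Add(-1, 6, -4))), -9)) = Add(-4410, Mul(Add(7, Mul(-4, 1)), -9)) = Add(-4410, Mul(Add(7, -4), -9)) = Add(-4410, Mul(3, -9)) = Add(-4410, -27) = -4437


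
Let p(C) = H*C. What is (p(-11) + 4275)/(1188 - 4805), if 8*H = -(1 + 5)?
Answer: -17133/14468 ≈ -1.1842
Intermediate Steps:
H = -¾ (H = (-(1 + 5))/8 = (-1*6)/8 = (⅛)*(-6) = -¾ ≈ -0.75000)
p(C) = -3*C/4
(p(-11) + 4275)/(1188 - 4805) = (-¾*(-11) + 4275)/(1188 - 4805) = (33/4 + 4275)/(-3617) = (17133/4)*(-1/3617) = -17133/14468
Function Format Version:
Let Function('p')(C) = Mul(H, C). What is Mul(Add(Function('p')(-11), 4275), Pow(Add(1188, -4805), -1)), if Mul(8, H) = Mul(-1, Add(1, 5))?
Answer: Rational(-17133, 14468) ≈ -1.1842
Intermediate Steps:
H = Rational(-3, 4) (H = Mul(Rational(1, 8), Mul(-1, Add(1, 5))) = Mul(Rational(1, 8), Mul(-1, 6)) = Mul(Rational(1, 8), -6) = Rational(-3, 4) ≈ -0.75000)
Function('p')(C) = Mul(Rational(-3, 4), C)
Mul(Add(Function('p')(-11), 4275), Pow(Add(1188, -4805), -1)) = Mul(Add(Mul(Rational(-3, 4), -11), 4275), Pow(Add(1188, -4805), -1)) = Mul(Add(Rational(33, 4), 4275), Pow(-3617, -1)) = Mul(Rational(17133, 4), Rational(-1, 3617)) = Rational(-17133, 14468)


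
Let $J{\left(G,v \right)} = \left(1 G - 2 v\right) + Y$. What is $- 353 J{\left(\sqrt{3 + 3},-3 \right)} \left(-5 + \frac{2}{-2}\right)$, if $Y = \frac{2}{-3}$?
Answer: $11296 + 2118 \sqrt{6} \approx 16484.0$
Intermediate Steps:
$Y = - \frac{2}{3}$ ($Y = 2 \left(- \frac{1}{3}\right) = - \frac{2}{3} \approx -0.66667$)
$J{\left(G,v \right)} = - \frac{2}{3} + G - 2 v$ ($J{\left(G,v \right)} = \left(1 G - 2 v\right) - \frac{2}{3} = \left(G - 2 v\right) - \frac{2}{3} = - \frac{2}{3} + G - 2 v$)
$- 353 J{\left(\sqrt{3 + 3},-3 \right)} \left(-5 + \frac{2}{-2}\right) = - 353 \left(- \frac{2}{3} + \sqrt{3 + 3} - -6\right) \left(-5 + \frac{2}{-2}\right) = - 353 \left(- \frac{2}{3} + \sqrt{6} + 6\right) \left(-5 + 2 \left(- \frac{1}{2}\right)\right) = - 353 \left(\frac{16}{3} + \sqrt{6}\right) \left(-5 - 1\right) = - 353 \left(\frac{16}{3} + \sqrt{6}\right) \left(-6\right) = - 353 \left(-32 - 6 \sqrt{6}\right) = 11296 + 2118 \sqrt{6}$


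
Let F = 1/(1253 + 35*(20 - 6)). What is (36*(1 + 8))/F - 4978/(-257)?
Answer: 145141102/257 ≈ 5.6475e+5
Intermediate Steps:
F = 1/1743 (F = 1/(1253 + 35*14) = 1/(1253 + 490) = 1/1743 ≈ 0.00057372)
(36*(1 + 8))/F - 4978/(-257) = (36*(1 + 8))/(1/1743) - 4978/(-257) = (36*9)*1743 - 4978*(-1/257) = 324*1743 + 4978/257 = 564732 + 4978/257 = 145141102/257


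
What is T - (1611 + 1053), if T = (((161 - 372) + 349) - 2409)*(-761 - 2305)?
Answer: 6960222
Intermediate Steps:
T = 6962886 (T = ((-211 + 349) - 2409)*(-3066) = (138 - 2409)*(-3066) = -2271*(-3066) = 6962886)
T - (1611 + 1053) = 6962886 - (1611 + 1053) = 6962886 - 1*2664 = 6962886 - 2664 = 6960222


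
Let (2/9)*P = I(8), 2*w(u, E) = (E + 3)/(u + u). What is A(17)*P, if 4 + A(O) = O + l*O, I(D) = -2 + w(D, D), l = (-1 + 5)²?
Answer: -135945/64 ≈ -2124.1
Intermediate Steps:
l = 16 (l = 4² = 16)
w(u, E) = (3 + E)/(4*u) (w(u, E) = ((E + 3)/(u + u))/2 = ((3 + E)/((2*u)))/2 = ((3 + E)*(1/(2*u)))/2 = ((3 + E)/(2*u))/2 = (3 + E)/(4*u))
I(D) = -2 + (3 + D)/(4*D)
P = -477/64 (P = 9*((¼)*(3 - 7*8)/8)/2 = 9*((¼)*(⅛)*(3 - 56))/2 = 9*((¼)*(⅛)*(-53))/2 = (9/2)*(-53/32) = -477/64 ≈ -7.4531)
A(O) = -4 + 17*O (A(O) = -4 + (O + 16*O) = -4 + 17*O)
A(17)*P = (-4 + 17*17)*(-477/64) = (-4 + 289)*(-477/64) = 285*(-477/64) = -135945/64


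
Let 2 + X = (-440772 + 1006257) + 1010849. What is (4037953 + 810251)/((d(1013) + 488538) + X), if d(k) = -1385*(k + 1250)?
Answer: -4848204/1069385 ≈ -4.5336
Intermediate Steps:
d(k) = -1731250 - 1385*k (d(k) = -1385*(1250 + k) = -1731250 - 1385*k)
X = 1576332 (X = -2 + ((-440772 + 1006257) + 1010849) = -2 + (565485 + 1010849) = -2 + 1576334 = 1576332)
(4037953 + 810251)/((d(1013) + 488538) + X) = (4037953 + 810251)/(((-1731250 - 1385*1013) + 488538) + 1576332) = 4848204/(((-1731250 - 1403005) + 488538) + 1576332) = 4848204/((-3134255 + 488538) + 1576332) = 4848204/(-2645717 + 1576332) = 4848204/(-1069385) = 4848204*(-1/1069385) = -4848204/1069385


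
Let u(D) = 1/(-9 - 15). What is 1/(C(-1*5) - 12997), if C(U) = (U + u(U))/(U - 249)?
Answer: -6096/79229591 ≈ -7.6941e-5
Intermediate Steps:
u(D) = -1/24 (u(D) = 1/(-24) = -1/24)
C(U) = (-1/24 + U)/(-249 + U) (C(U) = (U - 1/24)/(U - 249) = (-1/24 + U)/(-249 + U))
1/(C(-1*5) - 12997) = 1/((-1/24 - 1*5)/(-249 - 1*5) - 12997) = 1/((-1/24 - 5)/(-249 - 5) - 12997) = 1/(-121/24/(-254) - 12997) = 1/(-1/254*(-121/24) - 12997) = 1/(121/6096 - 12997) = 1/(-79229591/6096) = -6096/79229591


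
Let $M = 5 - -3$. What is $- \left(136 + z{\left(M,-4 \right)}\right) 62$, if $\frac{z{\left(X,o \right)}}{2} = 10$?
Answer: $-9672$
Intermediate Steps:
$M = 8$ ($M = 5 + 3 = 8$)
$z{\left(X,o \right)} = 20$ ($z{\left(X,o \right)} = 2 \cdot 10 = 20$)
$- \left(136 + z{\left(M,-4 \right)}\right) 62 = - \left(136 + 20\right) 62 = - 156 \cdot 62 = \left(-1\right) 9672 = -9672$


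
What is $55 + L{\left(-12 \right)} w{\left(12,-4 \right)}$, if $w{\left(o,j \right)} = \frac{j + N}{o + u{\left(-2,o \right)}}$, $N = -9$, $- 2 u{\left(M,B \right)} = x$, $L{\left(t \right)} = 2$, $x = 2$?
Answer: $\frac{579}{11} \approx 52.636$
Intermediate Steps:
$u{\left(M,B \right)} = -1$ ($u{\left(M,B \right)} = \left(- \frac{1}{2}\right) 2 = -1$)
$w{\left(o,j \right)} = \frac{-9 + j}{-1 + o}$ ($w{\left(o,j \right)} = \frac{j - 9}{o - 1} = \frac{-9 + j}{-1 + o}$)
$55 + L{\left(-12 \right)} w{\left(12,-4 \right)} = 55 + 2 \frac{-9 - 4}{-1 + 12} = 55 + 2 \cdot \frac{1}{11} \left(-13\right) = 55 + 2 \left(- \frac{13}{11}\right) = 55 - \frac{26}{11} = \frac{579}{11}$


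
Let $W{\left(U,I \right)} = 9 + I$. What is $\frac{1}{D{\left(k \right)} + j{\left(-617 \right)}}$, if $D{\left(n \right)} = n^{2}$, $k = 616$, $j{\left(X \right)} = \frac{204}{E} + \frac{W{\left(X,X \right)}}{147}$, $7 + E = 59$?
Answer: $\frac{1911}{725140009} \approx 2.6354 \cdot 10^{-6}$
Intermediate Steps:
$E = 52$ ($E = -7 + 59 = 52$)
$j{\left(X \right)} = \frac{2538}{637} + \frac{X}{147}$ ($j{\left(X \right)} = \frac{204}{52} + \frac{9 + X}{147} = 204 \cdot \frac{1}{52} + \left(9 + X\right) \frac{1}{147} = \frac{51}{13} + \left(\frac{3}{49} + \frac{X}{147}\right) = \frac{2538}{637} + \frac{X}{147}$)
$\frac{1}{D{\left(k \right)} + j{\left(-617 \right)}} = \frac{1}{616^{2} + \left(\frac{2538}{637} + \frac{1}{147} \left(-617\right)\right)} = \frac{1}{379456 + \left(\frac{2538}{637} - \frac{617}{147}\right)} = \frac{1}{379456 - \frac{407}{1911}} = \frac{1}{\frac{725140009}{1911}} = \frac{1911}{725140009}$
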